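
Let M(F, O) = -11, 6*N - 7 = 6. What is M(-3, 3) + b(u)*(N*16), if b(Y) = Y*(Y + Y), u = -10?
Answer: 20767/3 ≈ 6922.3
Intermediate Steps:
N = 13/6 (N = 7/6 + (⅙)*6 = 7/6 + 1 = 13/6 ≈ 2.1667)
b(Y) = 2*Y² (b(Y) = Y*(2*Y) = 2*Y²)
M(-3, 3) + b(u)*(N*16) = -11 + (2*(-10)²)*((13/6)*16) = -11 + (2*100)*(104/3) = -11 + 200*(104/3) = -11 + 20800/3 = 20767/3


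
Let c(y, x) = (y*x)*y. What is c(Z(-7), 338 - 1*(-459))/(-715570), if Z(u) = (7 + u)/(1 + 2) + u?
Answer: -39053/715570 ≈ -0.054576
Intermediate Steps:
Z(u) = 7/3 + 4*u/3 (Z(u) = (7 + u)/3 + u = (7 + u)*(⅓) + u = (7/3 + u/3) + u = 7/3 + 4*u/3)
c(y, x) = x*y² (c(y, x) = (x*y)*y = x*y²)
c(Z(-7), 338 - 1*(-459))/(-715570) = ((338 - 1*(-459))*(7/3 + (4/3)*(-7))²)/(-715570) = ((338 + 459)*(7/3 - 28/3)²)*(-1/715570) = (797*(-7)²)*(-1/715570) = (797*49)*(-1/715570) = 39053*(-1/715570) = -39053/715570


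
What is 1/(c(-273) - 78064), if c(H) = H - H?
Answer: -1/78064 ≈ -1.2810e-5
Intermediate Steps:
c(H) = 0
1/(c(-273) - 78064) = 1/(0 - 78064) = 1/(-78064) = -1/78064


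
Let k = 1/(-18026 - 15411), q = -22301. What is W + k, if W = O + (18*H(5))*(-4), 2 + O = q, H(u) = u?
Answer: -757782732/33437 ≈ -22663.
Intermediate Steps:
O = -22303 (O = -2 - 22301 = -22303)
k = -1/33437 (k = 1/(-33437) = -1/33437 ≈ -2.9907e-5)
W = -22663 (W = -22303 + (18*5)*(-4) = -22303 + 90*(-4) = -22303 - 360 = -22663)
W + k = -22663 - 1/33437 = -757782732/33437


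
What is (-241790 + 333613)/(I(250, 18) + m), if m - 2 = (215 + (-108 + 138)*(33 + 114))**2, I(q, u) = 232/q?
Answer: 11477875/2673828491 ≈ 0.0042927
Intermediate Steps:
m = 21390627 (m = 2 + (215 + (-108 + 138)*(33 + 114))**2 = 2 + (215 + 30*147)**2 = 2 + (215 + 4410)**2 = 2 + 4625**2 = 2 + 21390625 = 21390627)
(-241790 + 333613)/(I(250, 18) + m) = (-241790 + 333613)/(232/250 + 21390627) = 91823/(232*(1/250) + 21390627) = 91823/(116/125 + 21390627) = 91823/(2673828491/125) = 91823*(125/2673828491) = 11477875/2673828491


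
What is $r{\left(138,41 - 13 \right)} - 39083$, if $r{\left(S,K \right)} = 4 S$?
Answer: $-38531$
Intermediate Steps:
$r{\left(138,41 - 13 \right)} - 39083 = 4 \cdot 138 - 39083 = 552 - 39083 = -38531$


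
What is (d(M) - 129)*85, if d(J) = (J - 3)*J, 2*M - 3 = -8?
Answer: -39185/4 ≈ -9796.3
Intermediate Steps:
M = -5/2 (M = 3/2 + (½)*(-8) = 3/2 - 4 = -5/2 ≈ -2.5000)
d(J) = J*(-3 + J) (d(J) = (-3 + J)*J = J*(-3 + J))
(d(M) - 129)*85 = (-5*(-3 - 5/2)/2 - 129)*85 = (-5/2*(-11/2) - 129)*85 = (55/4 - 129)*85 = -461/4*85 = -39185/4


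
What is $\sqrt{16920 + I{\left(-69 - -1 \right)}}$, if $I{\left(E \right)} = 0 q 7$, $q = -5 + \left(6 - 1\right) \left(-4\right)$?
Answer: $6 \sqrt{470} \approx 130.08$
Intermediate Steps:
$q = -25$ ($q = -5 + 5 \left(-4\right) = -5 - 20 = -25$)
$I{\left(E \right)} = 0$ ($I{\left(E \right)} = 0 \left(-25\right) 7 = 0 \cdot 7 = 0$)
$\sqrt{16920 + I{\left(-69 - -1 \right)}} = \sqrt{16920 + 0} = \sqrt{16920} = 6 \sqrt{470}$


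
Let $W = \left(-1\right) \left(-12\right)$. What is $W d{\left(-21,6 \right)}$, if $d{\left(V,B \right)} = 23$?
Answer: $276$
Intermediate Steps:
$W = 12$
$W d{\left(-21,6 \right)} = 12 \cdot 23 = 276$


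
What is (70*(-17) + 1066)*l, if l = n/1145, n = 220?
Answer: -5456/229 ≈ -23.825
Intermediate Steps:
l = 44/229 (l = 220/1145 = 220*(1/1145) = 44/229 ≈ 0.19214)
(70*(-17) + 1066)*l = (70*(-17) + 1066)*(44/229) = (-1190 + 1066)*(44/229) = -124*44/229 = -5456/229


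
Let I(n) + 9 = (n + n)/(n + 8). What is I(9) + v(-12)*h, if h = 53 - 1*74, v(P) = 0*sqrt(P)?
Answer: -135/17 ≈ -7.9412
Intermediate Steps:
v(P) = 0
I(n) = -9 + 2*n/(8 + n) (I(n) = -9 + (n + n)/(n + 8) = -9 + (2*n)/(8 + n) = -9 + 2*n/(8 + n))
h = -21 (h = 53 - 74 = -21)
I(9) + v(-12)*h = (-72 - 7*9)/(8 + 9) + 0*(-21) = (-72 - 63)/17 + 0 = (1/17)*(-135) + 0 = -135/17 + 0 = -135/17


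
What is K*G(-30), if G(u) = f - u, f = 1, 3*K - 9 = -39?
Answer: -310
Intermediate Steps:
K = -10 (K = 3 + (1/3)*(-39) = 3 - 13 = -10)
G(u) = 1 - u
K*G(-30) = -10*(1 - 1*(-30)) = -10*(1 + 30) = -10*31 = -310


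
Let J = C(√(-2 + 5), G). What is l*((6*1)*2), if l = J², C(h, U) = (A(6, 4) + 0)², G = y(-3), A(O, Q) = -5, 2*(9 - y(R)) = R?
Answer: 7500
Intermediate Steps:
y(R) = 9 - R/2
G = 21/2 (G = 9 - ½*(-3) = 9 + 3/2 = 21/2 ≈ 10.500)
C(h, U) = 25 (C(h, U) = (-5 + 0)² = (-5)² = 25)
J = 25
l = 625 (l = 25² = 625)
l*((6*1)*2) = 625*((6*1)*2) = 625*(6*2) = 625*12 = 7500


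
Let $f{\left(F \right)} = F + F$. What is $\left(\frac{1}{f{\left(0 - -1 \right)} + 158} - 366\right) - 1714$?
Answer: $- \frac{332799}{160} \approx -2080.0$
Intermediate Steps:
$f{\left(F \right)} = 2 F$
$\left(\frac{1}{f{\left(0 - -1 \right)} + 158} - 366\right) - 1714 = \left(\frac{1}{2 \left(0 - -1\right) + 158} - 366\right) - 1714 = \left(\frac{1}{2 \left(0 + 1\right) + 158} - 366\right) - 1714 = \left(\frac{1}{2 \cdot 1 + 158} - 366\right) - 1714 = \left(\frac{1}{2 + 158} - 366\right) - 1714 = \left(\frac{1}{160} - 366\right) - 1714 = - \frac{58559}{160} - 1714 = - \frac{332799}{160}$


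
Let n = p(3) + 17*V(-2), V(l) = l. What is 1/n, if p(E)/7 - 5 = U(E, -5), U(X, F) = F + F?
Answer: -1/69 ≈ -0.014493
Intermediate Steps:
U(X, F) = 2*F
p(E) = -35 (p(E) = 35 + 7*(2*(-5)) = 35 + 7*(-10) = 35 - 70 = -35)
n = -69 (n = -35 + 17*(-2) = -35 - 34 = -69)
1/n = 1/(-69) = -1/69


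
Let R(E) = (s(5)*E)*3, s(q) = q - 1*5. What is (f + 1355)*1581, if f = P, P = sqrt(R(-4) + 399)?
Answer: 2142255 + 1581*sqrt(399) ≈ 2.1738e+6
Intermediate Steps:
s(q) = -5 + q (s(q) = q - 5 = -5 + q)
R(E) = 0 (R(E) = ((-5 + 5)*E)*3 = (0*E)*3 = 0*3 = 0)
P = sqrt(399) (P = sqrt(0 + 399) = sqrt(399) ≈ 19.975)
f = sqrt(399) ≈ 19.975
(f + 1355)*1581 = (sqrt(399) + 1355)*1581 = (1355 + sqrt(399))*1581 = 2142255 + 1581*sqrt(399)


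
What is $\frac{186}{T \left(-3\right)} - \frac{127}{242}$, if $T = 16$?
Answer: $- \frac{4259}{968} \approx -4.3998$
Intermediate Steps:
$\frac{186}{T \left(-3\right)} - \frac{127}{242} = \frac{186}{16 \left(-3\right)} - \frac{127}{242} = \frac{186}{-48} - \frac{127}{242} = 186 \left(- \frac{1}{48}\right) - \frac{127}{242} = - \frac{31}{8} - \frac{127}{242} = - \frac{4259}{968}$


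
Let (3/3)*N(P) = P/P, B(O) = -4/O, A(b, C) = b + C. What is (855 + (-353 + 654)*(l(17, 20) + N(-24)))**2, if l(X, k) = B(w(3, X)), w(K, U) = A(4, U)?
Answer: 10863616/9 ≈ 1.2071e+6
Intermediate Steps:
A(b, C) = C + b
w(K, U) = 4 + U (w(K, U) = U + 4 = 4 + U)
l(X, k) = -4/(4 + X)
N(P) = 1 (N(P) = P/P = 1)
(855 + (-353 + 654)*(l(17, 20) + N(-24)))**2 = (855 + (-353 + 654)*(-4/(4 + 17) + 1))**2 = (855 + 301*(-4/21 + 1))**2 = (855 + 301*(17/21))**2 = (855 + 731/3)**2 = (3296/3)**2 = 10863616/9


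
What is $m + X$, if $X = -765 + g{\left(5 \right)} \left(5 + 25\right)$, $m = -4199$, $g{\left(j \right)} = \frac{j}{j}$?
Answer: $-4934$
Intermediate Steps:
$g{\left(j \right)} = 1$
$X = -735$ ($X = -765 + 1 \left(5 + 25\right) = -765 + 1 \cdot 30 = -765 + 30 = -735$)
$m + X = -4199 - 735 = -4934$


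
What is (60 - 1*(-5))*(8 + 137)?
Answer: 9425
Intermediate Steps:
(60 - 1*(-5))*(8 + 137) = (60 + 5)*145 = 65*145 = 9425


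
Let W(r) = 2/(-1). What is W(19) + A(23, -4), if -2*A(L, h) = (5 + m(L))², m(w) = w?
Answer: -394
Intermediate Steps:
W(r) = -2 (W(r) = 2*(-1) = -2)
A(L, h) = -(5 + L)²/2
W(19) + A(23, -4) = -2 - (5 + 23)²/2 = -2 - ½*28² = -2 - ½*784 = -2 - 392 = -394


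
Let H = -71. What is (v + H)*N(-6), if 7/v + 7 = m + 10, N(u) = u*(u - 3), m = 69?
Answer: -15315/4 ≈ -3828.8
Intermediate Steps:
N(u) = u*(-3 + u)
v = 7/72 (v = 7/(-7 + (69 + 10)) = 7/(-7 + 79) = 7/72 ≈ 0.097222)
(v + H)*N(-6) = (7/72 - 71)*(-6*(-3 - 6)) = -(-5105)*(-9)/12 = -5105/72*54 = -15315/4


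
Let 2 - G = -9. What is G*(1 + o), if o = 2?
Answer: 33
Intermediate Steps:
G = 11 (G = 2 - 1*(-9) = 2 + 9 = 11)
G*(1 + o) = 11*(1 + 2) = 11*3 = 33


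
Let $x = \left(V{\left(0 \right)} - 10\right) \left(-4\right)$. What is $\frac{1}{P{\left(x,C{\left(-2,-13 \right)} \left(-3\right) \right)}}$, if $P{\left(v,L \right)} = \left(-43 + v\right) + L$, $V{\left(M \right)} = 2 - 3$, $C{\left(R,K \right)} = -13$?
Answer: $\frac{1}{40} \approx 0.025$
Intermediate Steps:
$V{\left(M \right)} = -1$ ($V{\left(M \right)} = 2 - 3 = -1$)
$x = 44$ ($x = \left(-1 - 10\right) \left(-4\right) = \left(-11\right) \left(-4\right) = 44$)
$P{\left(v,L \right)} = -43 + L + v$
$\frac{1}{P{\left(x,C{\left(-2,-13 \right)} \left(-3\right) \right)}} = \frac{1}{-43 - -39 + 44} = \frac{1}{-43 + 39 + 44} = \frac{1}{40}$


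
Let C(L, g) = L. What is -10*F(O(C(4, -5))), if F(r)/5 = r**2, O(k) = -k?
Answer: -800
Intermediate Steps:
F(r) = 5*r**2
-10*F(O(C(4, -5))) = -50*(-1*4)**2 = -50*(-4)**2 = -50*16 = -10*80 = -800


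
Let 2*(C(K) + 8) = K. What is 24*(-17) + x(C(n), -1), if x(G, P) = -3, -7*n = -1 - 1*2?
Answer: -411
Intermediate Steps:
n = 3/7 (n = -(-1 - 1*2)/7 = -(-1 - 2)/7 = -⅐*(-3) = 3/7 ≈ 0.42857)
C(K) = -8 + K/2
24*(-17) + x(C(n), -1) = 24*(-17) - 3 = -408 - 3 = -411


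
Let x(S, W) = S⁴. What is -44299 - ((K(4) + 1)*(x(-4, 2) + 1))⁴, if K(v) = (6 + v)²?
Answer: -453960419278735100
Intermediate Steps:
-44299 - ((K(4) + 1)*(x(-4, 2) + 1))⁴ = -44299 - (((6 + 4)² + 1)*((-4)⁴ + 1))⁴ = -44299 - ((10² + 1)*(256 + 1))⁴ = -44299 - ((100 + 1)*257)⁴ = -44299 - (101*257)⁴ = -44299 - 1*25957⁴ = -44299 - 1*453960419278690801 = -44299 - 453960419278690801 = -453960419278735100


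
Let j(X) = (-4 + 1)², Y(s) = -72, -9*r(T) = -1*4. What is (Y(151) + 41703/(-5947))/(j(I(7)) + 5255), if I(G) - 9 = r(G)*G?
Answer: -469887/31305008 ≈ -0.015010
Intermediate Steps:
r(T) = 4/9 (r(T) = -(-1)*4/9 = -⅑*(-4) = 4/9)
I(G) = 9 + 4*G/9
j(X) = 9 (j(X) = (-3)² = 9)
(Y(151) + 41703/(-5947))/(j(I(7)) + 5255) = (-72 + 41703/(-5947))/(9 + 5255) = (-72 + 41703*(-1/5947))/5264 = (-72 - 41703/5947)*(1/5264) = -469887/5947*1/5264 = -469887/31305008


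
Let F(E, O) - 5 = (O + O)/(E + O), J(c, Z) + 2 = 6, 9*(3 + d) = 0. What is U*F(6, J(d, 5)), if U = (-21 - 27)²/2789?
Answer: 66816/13945 ≈ 4.7914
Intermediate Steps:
d = -3 (d = -3 + (⅑)*0 = -3 + 0 = -3)
J(c, Z) = 4 (J(c, Z) = -2 + 6 = 4)
F(E, O) = 5 + 2*O/(E + O) (F(E, O) = 5 + (O + O)/(E + O) = 5 + (2*O)/(E + O) = 5 + 2*O/(E + O))
U = 2304/2789 (U = (-48)²*(1/2789) = 2304*(1/2789) = 2304/2789 ≈ 0.82610)
U*F(6, J(d, 5)) = 2304*((5*6 + 7*4)/(6 + 4))/2789 = 2304*((30 + 28)/10)/2789 = 2304*((⅒)*58)/2789 = (2304/2789)*(29/5) = 66816/13945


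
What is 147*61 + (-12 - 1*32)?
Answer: 8923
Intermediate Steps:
147*61 + (-12 - 1*32) = 8967 + (-12 - 32) = 8967 - 44 = 8923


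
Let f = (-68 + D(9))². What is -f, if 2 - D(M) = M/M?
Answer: -4489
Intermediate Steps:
D(M) = 1 (D(M) = 2 - M/M = 2 - 1*1 = 2 - 1 = 1)
f = 4489 (f = (-68 + 1)² = (-67)² = 4489)
-f = -1*4489 = -4489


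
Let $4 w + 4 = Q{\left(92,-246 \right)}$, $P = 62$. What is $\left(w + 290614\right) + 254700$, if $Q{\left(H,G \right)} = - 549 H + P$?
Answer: $\frac{1065403}{2} \approx 5.327 \cdot 10^{5}$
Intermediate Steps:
$Q{\left(H,G \right)} = 62 - 549 H$ ($Q{\left(H,G \right)} = - 549 H + 62 = 62 - 549 H$)
$w = - \frac{25225}{2}$ ($w = -1 + \frac{62 - 50508}{4} = -1 + \frac{1}{4} \left(-50446\right) = -1 - \frac{25223}{2} = - \frac{25225}{2} \approx -12613.0$)
$\left(w + 290614\right) + 254700 = \left(- \frac{25225}{2} + 290614\right) + 254700 = \frac{556003}{2} + 254700 = \frac{1065403}{2}$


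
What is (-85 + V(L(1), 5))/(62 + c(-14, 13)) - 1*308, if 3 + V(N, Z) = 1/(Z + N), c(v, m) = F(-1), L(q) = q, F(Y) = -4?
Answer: -107711/348 ≈ -309.51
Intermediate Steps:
c(v, m) = -4
V(N, Z) = -3 + 1/(N + Z) (V(N, Z) = -3 + 1/(Z + N) = -3 + 1/(N + Z))
(-85 + V(L(1), 5))/(62 + c(-14, 13)) - 1*308 = (-85 + (1 - 3*1 - 3*5)/(1 + 5))/(62 - 4) - 1*308 = (-85 + (1 - 3 - 15)/6)/58 - 308 = (-85 + (1/6)*(-17))*(1/58) - 308 = (-85 - 17/6)*(1/58) - 308 = -527/6*1/58 - 308 = -527/348 - 308 = -107711/348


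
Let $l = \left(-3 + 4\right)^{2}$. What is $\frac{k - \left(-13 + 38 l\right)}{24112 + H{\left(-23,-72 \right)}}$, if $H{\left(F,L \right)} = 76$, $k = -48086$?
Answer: $- \frac{48111}{24188} \approx -1.989$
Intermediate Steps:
$l = 1$ ($l = 1^{2} = 1$)
$\frac{k - \left(-13 + 38 l\right)}{24112 + H{\left(-23,-72 \right)}} = \frac{-48086 + \left(13 - 38\right)}{24112 + 76} = \frac{-48086 + \left(13 - 38\right)}{24188} = \left(-48086 - 25\right) \frac{1}{24188} = \left(-48111\right) \frac{1}{24188} = - \frac{48111}{24188}$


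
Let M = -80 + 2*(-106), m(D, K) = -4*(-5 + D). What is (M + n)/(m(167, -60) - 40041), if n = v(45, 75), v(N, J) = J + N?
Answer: 172/40689 ≈ 0.0042272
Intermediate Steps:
m(D, K) = 20 - 4*D
n = 120 (n = 75 + 45 = 120)
M = -292 (M = -80 - 212 = -292)
(M + n)/(m(167, -60) - 40041) = (-292 + 120)/((20 - 4*167) - 40041) = -172/((20 - 668) - 40041) = -172/(-648 - 40041) = -172/(-40689) = -172*(-1/40689) = 172/40689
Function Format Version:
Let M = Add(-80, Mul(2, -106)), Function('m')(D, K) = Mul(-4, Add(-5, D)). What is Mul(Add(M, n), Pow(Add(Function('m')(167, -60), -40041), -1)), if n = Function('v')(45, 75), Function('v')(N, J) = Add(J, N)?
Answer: Rational(172, 40689) ≈ 0.0042272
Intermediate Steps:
Function('m')(D, K) = Add(20, Mul(-4, D))
n = 120 (n = Add(75, 45) = 120)
M = -292 (M = Add(-80, -212) = -292)
Mul(Add(M, n), Pow(Add(Function('m')(167, -60), -40041), -1)) = Mul(Add(-292, 120), Pow(Add(Add(20, Mul(-4, 167)), -40041), -1)) = Mul(-172, Pow(Add(Add(20, -668), -40041), -1)) = Mul(-172, Pow(Add(-648, -40041), -1)) = Mul(-172, Pow(-40689, -1)) = Mul(-172, Rational(-1, 40689)) = Rational(172, 40689)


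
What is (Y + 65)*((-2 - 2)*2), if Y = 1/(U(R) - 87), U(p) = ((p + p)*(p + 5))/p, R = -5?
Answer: -45232/87 ≈ -519.91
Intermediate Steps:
U(p) = 10 + 2*p (U(p) = ((2*p)*(5 + p))/p = (2*p*(5 + p))/p = 10 + 2*p)
Y = -1/87 (Y = 1/((10 + 2*(-5)) - 87) = 1/((10 - 10) - 87) = 1/(0 - 87) = 1/(-87) = -1/87 ≈ -0.011494)
(Y + 65)*((-2 - 2)*2) = (-1/87 + 65)*((-2 - 2)*2) = 5654*(-4*2)/87 = (5654/87)*(-8) = -45232/87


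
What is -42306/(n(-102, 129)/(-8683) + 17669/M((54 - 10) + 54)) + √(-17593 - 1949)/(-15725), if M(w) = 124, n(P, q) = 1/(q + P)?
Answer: -1229864357304/4142337905 - I*√19542/15725 ≈ -296.9 - 0.0088898*I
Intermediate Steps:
n(P, q) = 1/(P + q)
-42306/(n(-102, 129)/(-8683) + 17669/M((54 - 10) + 54)) + √(-17593 - 1949)/(-15725) = -42306/(1/((-102 + 129)*(-8683)) + 17669/124) + √(-17593 - 1949)/(-15725) = -42306/(-1/8683/27 + 17669*(1/124)) + √(-19542)*(-1/15725) = -42306/((1/27)*(-1/8683) + 17669/124) + (I*√19542)*(-1/15725) = -42306/(-1/234441 + 17669/124) - I*√19542/15725 = -42306/4142337905/29070684 - I*√19542/15725 = -42306*29070684/4142337905 - I*√19542/15725 = -1229864357304/4142337905 - I*√19542/15725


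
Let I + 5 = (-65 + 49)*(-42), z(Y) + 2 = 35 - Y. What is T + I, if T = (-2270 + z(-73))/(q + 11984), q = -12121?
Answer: 93543/137 ≈ 682.80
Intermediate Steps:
z(Y) = 33 - Y (z(Y) = -2 + (35 - Y) = 33 - Y)
T = 2164/137 (T = (-2270 + (33 - 1*(-73)))/(-12121 + 11984) = (-2270 + (33 + 73))/(-137) = (-2270 + 106)*(-1/137) = -2164*(-1/137) = 2164/137 ≈ 15.796)
I = 667 (I = -5 + (-65 + 49)*(-42) = -5 - 16*(-42) = -5 + 672 = 667)
T + I = 2164/137 + 667 = 93543/137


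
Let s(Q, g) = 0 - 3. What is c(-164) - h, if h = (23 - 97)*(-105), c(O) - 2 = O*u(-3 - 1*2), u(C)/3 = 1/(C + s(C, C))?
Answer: -15413/2 ≈ -7706.5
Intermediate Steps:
s(Q, g) = -3
u(C) = 3/(-3 + C) (u(C) = 3/(C - 3) = 3/(-3 + C))
c(O) = 2 - 3*O/8 (c(O) = 2 + O*(3/(-3 + (-3 - 1*2))) = 2 + O*(3/(-3 + (-3 - 2))) = 2 + O*(3/(-3 - 5)) = 2 + O*(3/(-8)) = 2 + O*(3*(-1/8)) = 2 + O*(-3/8) = 2 - 3*O/8)
h = 7770 (h = -74*(-105) = 7770)
c(-164) - h = (2 - 3/8*(-164)) - 1*7770 = (2 + 123/2) - 7770 = 127/2 - 7770 = -15413/2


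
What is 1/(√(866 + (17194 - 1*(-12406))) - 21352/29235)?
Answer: 312112860/13019192078473 + 854685225*√30466/26038384156946 ≈ 0.0057532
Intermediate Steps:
1/(√(866 + (17194 - 1*(-12406))) - 21352/29235) = 1/(√(866 + (17194 + 12406)) - 21352*1/29235) = 1/(√(866 + 29600) - 21352/29235) = 1/(√30466 - 21352/29235) = 1/(-21352/29235 + √30466)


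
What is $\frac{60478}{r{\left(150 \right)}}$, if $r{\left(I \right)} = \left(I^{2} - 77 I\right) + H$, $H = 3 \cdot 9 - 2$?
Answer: $\frac{60478}{10975} \approx 5.5105$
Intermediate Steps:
$H = 25$ ($H = 27 - 2 = 25$)
$r{\left(I \right)} = 25 + I^{2} - 77 I$ ($r{\left(I \right)} = \left(I^{2} - 77 I\right) + 25 = 25 + I^{2} - 77 I$)
$\frac{60478}{r{\left(150 \right)}} = \frac{60478}{25 + 150^{2} - 11550} = \frac{60478}{25 + 22500 - 11550} = \frac{60478}{10975}$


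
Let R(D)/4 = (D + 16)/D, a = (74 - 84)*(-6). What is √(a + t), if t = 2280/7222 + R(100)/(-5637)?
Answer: 2*√156190826828641917/101776035 ≈ 7.7663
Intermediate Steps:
a = 60 (a = -10*(-6) = 60)
R(D) = 4*(16 + D)/D (R(D) = 4*((D + 16)/D) = 4*((16 + D)/D) = 4*(16 + D)/D)
t = 160235624/508880175 (t = 2280/7222 + (4 + 64/100)/(-5637) = 2280*(1/7222) + (4 + 64*(1/100))*(-1/5637) = 1140/3611 + (4 + 16/25)*(-1/5637) = 1140/3611 + (116/25)*(-1/5637) = 1140/3611 - 116/140925 = 160235624/508880175 ≈ 0.31488)
√(a + t) = √(60 + 160235624/508880175) = √(30693046124/508880175) = 2*√156190826828641917/101776035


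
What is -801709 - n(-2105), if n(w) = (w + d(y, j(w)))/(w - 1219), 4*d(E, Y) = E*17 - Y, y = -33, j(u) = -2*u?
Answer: -3553178685/4432 ≈ -8.0171e+5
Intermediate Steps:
d(E, Y) = -Y/4 + 17*E/4 (d(E, Y) = (E*17 - Y)/4 = (17*E - Y)/4 = (-Y + 17*E)/4 = -Y/4 + 17*E/4)
n(w) = (-561/4 + 3*w/2)/(-1219 + w) (n(w) = (w + (-(-1)*w/2 + (17/4)*(-33)))/(w - 1219) = (w + (w/2 - 561/4))/(-1219 + w) = (w + (-561/4 + w/2))/(-1219 + w) = (-561/4 + 3*w/2)/(-1219 + w))
-801709 - n(-2105) = -801709 - 3*(-187 + 2*(-2105))/(4*(-1219 - 2105)) = -801709 - 3*(-187 - 4210)/(4*(-3324)) = -801709 - 3*(-1)*(-4397)/(4*3324) = -801709 - 1*4397/4432 = -801709 - 4397/4432 = -3553178685/4432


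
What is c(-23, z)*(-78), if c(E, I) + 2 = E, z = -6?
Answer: 1950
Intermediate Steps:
c(E, I) = -2 + E
c(-23, z)*(-78) = (-2 - 23)*(-78) = -25*(-78) = 1950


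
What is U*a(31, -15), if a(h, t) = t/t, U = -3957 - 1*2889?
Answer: -6846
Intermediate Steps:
U = -6846 (U = -3957 - 2889 = -6846)
a(h, t) = 1
U*a(31, -15) = -6846*1 = -6846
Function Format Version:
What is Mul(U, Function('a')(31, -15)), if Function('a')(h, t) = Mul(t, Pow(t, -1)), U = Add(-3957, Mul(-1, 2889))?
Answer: -6846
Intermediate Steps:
U = -6846 (U = Add(-3957, -2889) = -6846)
Function('a')(h, t) = 1
Mul(U, Function('a')(31, -15)) = Mul(-6846, 1) = -6846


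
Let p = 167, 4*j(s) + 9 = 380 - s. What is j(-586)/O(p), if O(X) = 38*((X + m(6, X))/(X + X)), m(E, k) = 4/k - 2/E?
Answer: 7279029/576992 ≈ 12.615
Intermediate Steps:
j(s) = 371/4 - s/4 (j(s) = -9/4 + (380 - s)/4 = -9/4 + (95 - s/4) = 371/4 - s/4)
m(E, k) = -2/E + 4/k
O(X) = 19*(-1/3 + X + 4/X)/X (O(X) = 38*((X + (-2/6 + 4/X))/(X + X)) = 38*((X + (-2*1/6 + 4/X))/((2*X))) = 38*((X + (-1/3 + 4/X))*(1/(2*X))) = 38*((-1/3 + X + 4/X)*(1/(2*X))) = 38*((-1/3 + X + 4/X)/(2*X)) = 19*(-1/3 + X + 4/X)/X)
j(-586)/O(p) = (371/4 - 1/4*(-586))/(19 + 76/167**2 - 19/3/167) = (371/4 + 293/2)/(19 + 76*(1/27889) - 19/3*1/167) = 957/(4*(19 + 76/27889 - 19/501)) = 957/(4*(1586728/83667)) = (957/4)*(83667/1586728) = 7279029/576992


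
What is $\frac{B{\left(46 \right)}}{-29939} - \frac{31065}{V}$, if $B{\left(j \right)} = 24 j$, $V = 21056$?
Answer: $- \frac{2897571}{1916096} \approx -1.5122$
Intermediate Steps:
$\frac{B{\left(46 \right)}}{-29939} - \frac{31065}{V} = \frac{24 \cdot 46}{-29939} - \frac{31065}{21056} = 1104 \left(- \frac{1}{29939}\right) - \frac{31065}{21056} = - \frac{1104}{29939} - \frac{31065}{21056} = - \frac{2897571}{1916096}$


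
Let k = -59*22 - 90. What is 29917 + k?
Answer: 28529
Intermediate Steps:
k = -1388 (k = -1298 - 90 = -1388)
29917 + k = 29917 - 1388 = 28529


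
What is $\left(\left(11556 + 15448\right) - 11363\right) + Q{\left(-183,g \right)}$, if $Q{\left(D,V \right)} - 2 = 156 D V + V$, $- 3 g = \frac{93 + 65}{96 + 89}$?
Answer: $\frac{13192291}{555} \approx 23770.0$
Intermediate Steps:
$g = - \frac{158}{555}$ ($g = - \frac{\left(93 + 65\right) \frac{1}{96 + 89}}{3} = - \frac{158 \cdot \frac{1}{185}}{3} = \left(- \frac{1}{3}\right) \frac{158}{185} = - \frac{158}{555} \approx -0.28468$)
$Q{\left(D,V \right)} = 2 + V + 156 D V$ ($Q{\left(D,V \right)} = 2 + \left(156 D V + V\right) = 2 + \left(V + 156 D V\right) = 2 + V + 156 D V$)
$\left(\left(11556 + 15448\right) - 11363\right) + Q{\left(-183,g \right)} = \left(\left(11556 + 15448\right) - 11363\right) + \left(2 - \frac{158}{555} + 156 \left(-183\right) \left(- \frac{158}{555}\right)\right) = \left(27004 - 11363\right) + \left(2 - \frac{158}{555} + \frac{1503528}{185}\right) = 15641 + \frac{4511536}{555} = \frac{13192291}{555}$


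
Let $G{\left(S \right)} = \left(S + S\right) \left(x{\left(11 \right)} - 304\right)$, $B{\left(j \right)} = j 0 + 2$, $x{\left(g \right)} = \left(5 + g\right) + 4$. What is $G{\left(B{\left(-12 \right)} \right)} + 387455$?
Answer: $386319$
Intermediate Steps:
$x{\left(g \right)} = 9 + g$
$B{\left(j \right)} = 2$ ($B{\left(j \right)} = 0 + 2 = 2$)
$G{\left(S \right)} = - 568 S$ ($G{\left(S \right)} = \left(S + S\right) \left(\left(9 + 11\right) - 304\right) = 2 S \left(20 - 304\right) = 2 S \left(-284\right) = - 568 S$)
$G{\left(B{\left(-12 \right)} \right)} + 387455 = \left(-568\right) 2 + 387455 = -1136 + 387455 = 386319$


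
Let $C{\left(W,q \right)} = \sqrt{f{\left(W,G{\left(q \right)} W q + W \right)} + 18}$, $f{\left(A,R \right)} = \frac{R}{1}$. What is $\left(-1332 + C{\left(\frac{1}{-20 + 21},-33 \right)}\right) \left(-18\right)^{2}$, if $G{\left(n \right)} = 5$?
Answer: $-431568 + 324 i \sqrt{146} \approx -4.3157 \cdot 10^{5} + 3914.9 i$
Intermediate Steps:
$f{\left(A,R \right)} = R$ ($f{\left(A,R \right)} = R 1 = R$)
$C{\left(W,q \right)} = \sqrt{18 + W + 5 W q}$ ($C{\left(W,q \right)} = \sqrt{\left(5 W q + W\right) + 18} = \sqrt{\left(W + 5 W q\right) + 18} = \sqrt{18 + W + 5 W q}$)
$\left(-1332 + C{\left(\frac{1}{-20 + 21},-33 \right)}\right) \left(-18\right)^{2} = \left(-1332 + \sqrt{18 + \frac{1 + 5 \left(-33\right)}{-20 + 21}}\right) \left(-18\right)^{2} = \left(-1332 + \sqrt{18 + \frac{1 - 165}{1}}\right) 324 = \left(-1332 + \sqrt{18 + 1 \left(-164\right)}\right) 324 = \left(-1332 + \sqrt{18 - 164}\right) 324 = \left(-1332 + \sqrt{-146}\right) 324 = \left(-1332 + i \sqrt{146}\right) 324 = -431568 + 324 i \sqrt{146}$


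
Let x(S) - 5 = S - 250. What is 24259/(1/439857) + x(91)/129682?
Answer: 98840757790258/9263 ≈ 1.0670e+10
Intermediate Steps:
x(S) = -245 + S (x(S) = 5 + (S - 250) = 5 + (-250 + S) = -245 + S)
24259/(1/439857) + x(91)/129682 = 24259/(1/439857) + (-245 + 91)/129682 = 24259/(1/439857) - 154*1/129682 = 24259*439857 - 11/9263 = 10670490963 - 11/9263 = 98840757790258/9263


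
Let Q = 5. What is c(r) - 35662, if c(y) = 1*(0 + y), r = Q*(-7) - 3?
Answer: -35700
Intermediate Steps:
r = -38 (r = 5*(-7) - 3 = -35 - 3 = -38)
c(y) = y (c(y) = 1*y = y)
c(r) - 35662 = -38 - 35662 = -35700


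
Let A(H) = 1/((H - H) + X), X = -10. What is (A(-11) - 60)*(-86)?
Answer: 25843/5 ≈ 5168.6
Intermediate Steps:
A(H) = -⅒ (A(H) = 1/((H - H) - 10) = 1/(0 - 10) = 1/(-10) = -⅒)
(A(-11) - 60)*(-86) = (-⅒ - 60)*(-86) = -601/10*(-86) = 25843/5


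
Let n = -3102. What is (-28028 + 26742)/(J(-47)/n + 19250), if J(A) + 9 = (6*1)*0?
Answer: -1329724/19904503 ≈ -0.066805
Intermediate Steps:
J(A) = -9 (J(A) = -9 + (6*1)*0 = -9 + 6*0 = -9 + 0 = -9)
(-28028 + 26742)/(J(-47)/n + 19250) = (-28028 + 26742)/(-9/(-3102) + 19250) = -1286/(-9*(-1/3102) + 19250) = -1286/(3/1034 + 19250) = -1286/19904503/1034 = -1286*1034/19904503 = -1329724/19904503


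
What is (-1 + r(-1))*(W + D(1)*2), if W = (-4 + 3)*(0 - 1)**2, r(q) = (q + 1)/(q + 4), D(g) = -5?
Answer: 11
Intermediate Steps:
r(q) = (1 + q)/(4 + q)
W = -1 (W = -1*(-1)**2 = -1*1 = -1)
(-1 + r(-1))*(W + D(1)*2) = (-1 + (1 - 1)/(4 - 1))*(-1 - 5*2) = (-1 + 0/3)*(-1 - 10) = (-1 + (1/3)*0)*(-11) = (-1 + 0)*(-11) = -1*(-11) = 11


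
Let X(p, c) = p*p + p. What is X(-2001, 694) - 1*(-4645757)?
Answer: 8647757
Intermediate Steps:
X(p, c) = p + p² (X(p, c) = p² + p = p + p²)
X(-2001, 694) - 1*(-4645757) = -2001*(1 - 2001) - 1*(-4645757) = -2001*(-2000) + 4645757 = 4002000 + 4645757 = 8647757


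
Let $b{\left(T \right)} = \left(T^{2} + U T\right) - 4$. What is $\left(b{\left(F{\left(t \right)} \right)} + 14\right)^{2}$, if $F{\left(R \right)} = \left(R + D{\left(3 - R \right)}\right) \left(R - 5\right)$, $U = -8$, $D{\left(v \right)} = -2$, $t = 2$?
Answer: $100$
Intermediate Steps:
$F{\left(R \right)} = \left(-5 + R\right) \left(-2 + R\right)$ ($F{\left(R \right)} = \left(R - 2\right) \left(R - 5\right) = \left(-2 + R\right) \left(-5 + R\right) = \left(-5 + R\right) \left(-2 + R\right)$)
$b{\left(T \right)} = -4 + T^{2} - 8 T$ ($b{\left(T \right)} = \left(T^{2} - 8 T\right) - 4 = -4 + T^{2} - 8 T$)
$\left(b{\left(F{\left(t \right)} \right)} + 14\right)^{2} = \left(\left(-4 + \left(10 + 2^{2} - 14\right)^{2} - 8 \left(10 + 2^{2} - 14\right)\right) + 14\right)^{2} = \left(\left(-4 + \left(10 + 4 - 14\right)^{2} - 8 \left(10 + 4 - 14\right)\right) + 14\right)^{2} = \left(\left(-4 + 0^{2} - 0\right) + 14\right)^{2} = \left(\left(-4 + 0 + 0\right) + 14\right)^{2} = \left(-4 + 14\right)^{2} = 10^{2} = 100$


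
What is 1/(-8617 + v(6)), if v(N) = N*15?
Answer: -1/8527 ≈ -0.00011727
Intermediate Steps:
v(N) = 15*N
1/(-8617 + v(6)) = 1/(-8617 + 15*6) = 1/(-8617 + 90) = 1/(-8527) = -1/8527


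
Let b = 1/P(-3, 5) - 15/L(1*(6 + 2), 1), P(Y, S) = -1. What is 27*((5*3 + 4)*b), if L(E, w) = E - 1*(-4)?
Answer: -4617/4 ≈ -1154.3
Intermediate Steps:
L(E, w) = 4 + E (L(E, w) = E + 4 = 4 + E)
b = -9/4 (b = 1/(-1) - 15/(4 + 1*(6 + 2)) = 1*(-1) - 15/(4 + 1*8) = -1 - 15/(4 + 8) = -1 - 15/12 = -1 - 15*1/12 = -1 - 5/4 = -9/4 ≈ -2.2500)
27*((5*3 + 4)*b) = 27*((5*3 + 4)*(-9/4)) = 27*((15 + 4)*(-9/4)) = 27*(19*(-9/4)) = 27*(-171/4) = -4617/4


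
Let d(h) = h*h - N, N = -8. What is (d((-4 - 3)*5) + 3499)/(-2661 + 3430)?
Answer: 4732/769 ≈ 6.1534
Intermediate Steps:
d(h) = 8 + h² (d(h) = h*h - 1*(-8) = h² + 8 = 8 + h²)
(d((-4 - 3)*5) + 3499)/(-2661 + 3430) = ((8 + ((-4 - 3)*5)²) + 3499)/(-2661 + 3430) = ((8 + (-7*5)²) + 3499)/769 = ((8 + (-35)²) + 3499)*(1/769) = ((8 + 1225) + 3499)*(1/769) = (1233 + 3499)*(1/769) = 4732*(1/769) = 4732/769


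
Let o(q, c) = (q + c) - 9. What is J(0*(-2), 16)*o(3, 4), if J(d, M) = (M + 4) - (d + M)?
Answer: -8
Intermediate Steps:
o(q, c) = -9 + c + q (o(q, c) = (c + q) - 9 = -9 + c + q)
J(d, M) = 4 - d (J(d, M) = (4 + M) - (M + d) = (4 + M) + (-M - d) = 4 - d)
J(0*(-2), 16)*o(3, 4) = (4 - 0*(-2))*(-9 + 4 + 3) = (4 - 1*0)*(-2) = (4 + 0)*(-2) = 4*(-2) = -8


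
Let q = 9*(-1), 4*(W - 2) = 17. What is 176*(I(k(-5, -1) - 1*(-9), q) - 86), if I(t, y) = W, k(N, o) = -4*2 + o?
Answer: -14036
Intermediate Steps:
W = 25/4 (W = 2 + (1/4)*17 = 2 + 17/4 = 25/4 ≈ 6.2500)
q = -9
k(N, o) = -8 + o
I(t, y) = 25/4
176*(I(k(-5, -1) - 1*(-9), q) - 86) = 176*(25/4 - 86) = 176*(-319/4) = -14036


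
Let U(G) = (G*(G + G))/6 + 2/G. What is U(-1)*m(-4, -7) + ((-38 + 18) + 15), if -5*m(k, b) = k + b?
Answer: -26/3 ≈ -8.6667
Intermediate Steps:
m(k, b) = -b/5 - k/5 (m(k, b) = -(k + b)/5 = -(b + k)/5 = -b/5 - k/5)
U(G) = 2/G + G²/3 (U(G) = (G*(2*G))*(⅙) + 2/G = (2*G²)*(⅙) + 2/G = G²/3 + 2/G = 2/G + G²/3)
U(-1)*m(-4, -7) + ((-38 + 18) + 15) = ((⅓)*(6 + (-1)³)/(-1))*(-⅕*(-7) - ⅕*(-4)) + ((-38 + 18) + 15) = ((⅓)*(-1)*(6 - 1))*(7/5 + ⅘) + (-20 + 15) = ((⅓)*(-1)*5)*(11/5) - 5 = -5/3*11/5 - 5 = -11/3 - 5 = -26/3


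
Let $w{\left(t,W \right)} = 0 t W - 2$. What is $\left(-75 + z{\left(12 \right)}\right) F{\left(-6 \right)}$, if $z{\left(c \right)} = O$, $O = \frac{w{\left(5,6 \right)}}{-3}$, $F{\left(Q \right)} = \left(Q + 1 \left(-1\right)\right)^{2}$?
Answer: $- \frac{10927}{3} \approx -3642.3$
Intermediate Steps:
$w{\left(t,W \right)} = -2$ ($w{\left(t,W \right)} = 0 W - 2 = 0 - 2 = -2$)
$F{\left(Q \right)} = \left(-1 + Q\right)^{2}$ ($F{\left(Q \right)} = \left(Q - 1\right)^{2} = \left(-1 + Q\right)^{2}$)
$O = \frac{2}{3}$ ($O = - \frac{2}{-3} = \left(-2\right) \left(- \frac{1}{3}\right) = \frac{2}{3} \approx 0.66667$)
$z{\left(c \right)} = \frac{2}{3}$
$\left(-75 + z{\left(12 \right)}\right) F{\left(-6 \right)} = \left(-75 + \frac{2}{3}\right) \left(-1 - 6\right)^{2} = - \frac{223 \left(-7\right)^{2}}{3} = \left(- \frac{223}{3}\right) 49 = - \frac{10927}{3}$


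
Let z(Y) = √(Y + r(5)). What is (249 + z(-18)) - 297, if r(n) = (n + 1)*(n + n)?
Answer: -48 + √42 ≈ -41.519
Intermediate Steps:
r(n) = 2*n*(1 + n) (r(n) = (1 + n)*(2*n) = 2*n*(1 + n))
z(Y) = √(60 + Y) (z(Y) = √(Y + 2*5*(1 + 5)) = √(Y + 2*5*6) = √(Y + 60) = √(60 + Y))
(249 + z(-18)) - 297 = (249 + √(60 - 18)) - 297 = (249 + √42) - 297 = -48 + √42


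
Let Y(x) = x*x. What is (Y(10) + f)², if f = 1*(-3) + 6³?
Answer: 97969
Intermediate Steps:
Y(x) = x²
f = 213 (f = -3 + 216 = 213)
(Y(10) + f)² = (10² + 213)² = (100 + 213)² = 313² = 97969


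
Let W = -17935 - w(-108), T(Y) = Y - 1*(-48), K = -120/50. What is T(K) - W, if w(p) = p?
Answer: 89363/5 ≈ 17873.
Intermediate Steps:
K = -12/5 (K = -120*1/50 = -12/5 ≈ -2.4000)
T(Y) = 48 + Y (T(Y) = Y + 48 = 48 + Y)
W = -17827 (W = -17935 - 1*(-108) = -17935 + 108 = -17827)
T(K) - W = (48 - 12/5) - 1*(-17827) = 228/5 + 17827 = 89363/5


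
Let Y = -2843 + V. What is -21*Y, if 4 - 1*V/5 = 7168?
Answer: 811923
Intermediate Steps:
V = -35820 (V = 20 - 5*7168 = 20 - 35840 = -35820)
Y = -38663 (Y = -2843 - 35820 = -38663)
-21*Y = -21*(-38663) = 811923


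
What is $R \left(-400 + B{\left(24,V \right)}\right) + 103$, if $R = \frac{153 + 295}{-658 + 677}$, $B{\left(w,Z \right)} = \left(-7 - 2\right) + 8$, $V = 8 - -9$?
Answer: $- \frac{177691}{19} \approx -9352.2$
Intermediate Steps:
$V = 17$ ($V = 8 + 9 = 17$)
$B{\left(w,Z \right)} = -1$ ($B{\left(w,Z \right)} = -9 + 8 = -1$)
$R = \frac{448}{19} \approx 23.579$
$R \left(-400 + B{\left(24,V \right)}\right) + 103 = \frac{448 \left(-400 - 1\right)}{19} + 103 = \frac{448}{19} \left(-401\right) + 103 = - \frac{179648}{19} + 103 = - \frac{177691}{19}$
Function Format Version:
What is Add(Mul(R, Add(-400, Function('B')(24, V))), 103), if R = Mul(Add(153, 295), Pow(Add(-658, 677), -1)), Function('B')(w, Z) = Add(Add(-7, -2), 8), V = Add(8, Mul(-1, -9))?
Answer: Rational(-177691, 19) ≈ -9352.2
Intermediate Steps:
V = 17 (V = Add(8, 9) = 17)
Function('B')(w, Z) = -1 (Function('B')(w, Z) = Add(-9, 8) = -1)
R = Rational(448, 19) (R = Mul(448, Pow(19, -1)) = Mul(448, Rational(1, 19)) = Rational(448, 19) ≈ 23.579)
Add(Mul(R, Add(-400, Function('B')(24, V))), 103) = Add(Mul(Rational(448, 19), Add(-400, -1)), 103) = Add(Mul(Rational(448, 19), -401), 103) = Add(Rational(-179648, 19), 103) = Rational(-177691, 19)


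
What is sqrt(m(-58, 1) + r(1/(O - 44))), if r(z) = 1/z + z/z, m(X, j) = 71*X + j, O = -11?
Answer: I*sqrt(4171) ≈ 64.583*I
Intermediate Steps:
m(X, j) = j + 71*X
r(z) = 1 + 1/z (r(z) = 1/z + 1 = 1 + 1/z)
sqrt(m(-58, 1) + r(1/(O - 44))) = sqrt((1 + 71*(-58)) + (1 + 1/(-11 - 44))/(1/(-11 - 44))) = sqrt((1 - 4118) + (1 + 1/(-55))/(1/(-55))) = sqrt(-4117 + (1 - 1/55)/(-1/55)) = sqrt(-4117 - 55*54/55) = sqrt(-4117 - 54) = sqrt(-4171) = I*sqrt(4171)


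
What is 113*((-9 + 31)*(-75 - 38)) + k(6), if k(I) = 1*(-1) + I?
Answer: -280913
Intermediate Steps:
k(I) = -1 + I
113*((-9 + 31)*(-75 - 38)) + k(6) = 113*((-9 + 31)*(-75 - 38)) + (-1 + 6) = 113*(22*(-113)) + 5 = 113*(-2486) + 5 = -280918 + 5 = -280913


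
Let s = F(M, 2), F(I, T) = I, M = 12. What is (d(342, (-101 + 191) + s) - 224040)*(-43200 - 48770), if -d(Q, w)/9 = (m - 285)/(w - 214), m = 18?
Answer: 1153988194755/56 ≈ 2.0607e+10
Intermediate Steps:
s = 12
d(Q, w) = 2403/(-214 + w) (d(Q, w) = -9*(18 - 285)/(w - 214) = -(-2403)/(-214 + w) = 2403/(-214 + w))
(d(342, (-101 + 191) + s) - 224040)*(-43200 - 48770) = (2403/(-214 + ((-101 + 191) + 12)) - 224040)*(-43200 - 48770) = (2403/(-214 + (90 + 12)) - 224040)*(-91970) = (2403/(-214 + 102) - 224040)*(-91970) = (2403/(-112) - 224040)*(-91970) = (2403*(-1/112) - 224040)*(-91970) = (-2403/112 - 224040)*(-91970) = -25094883/112*(-91970) = 1153988194755/56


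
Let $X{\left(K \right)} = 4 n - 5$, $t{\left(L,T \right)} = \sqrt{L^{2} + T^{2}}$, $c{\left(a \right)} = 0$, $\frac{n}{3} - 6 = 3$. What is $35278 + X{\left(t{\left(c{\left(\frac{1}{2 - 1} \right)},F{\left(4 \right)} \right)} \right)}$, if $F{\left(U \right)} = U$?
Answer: $35381$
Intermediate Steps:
$n = 27$ ($n = 18 + 3 \cdot 3 = 18 + 9 = 27$)
$X{\left(K \right)} = 103$ ($X{\left(K \right)} = 4 \cdot 27 - 5 = 108 - 5 = 103$)
$35278 + X{\left(t{\left(c{\left(\frac{1}{2 - 1} \right)},F{\left(4 \right)} \right)} \right)} = 35278 + 103 = 35381$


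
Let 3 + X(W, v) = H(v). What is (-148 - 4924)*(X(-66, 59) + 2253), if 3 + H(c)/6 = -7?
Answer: -11107680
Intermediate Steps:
H(c) = -60 (H(c) = -18 + 6*(-7) = -18 - 42 = -60)
X(W, v) = -63 (X(W, v) = -3 - 60 = -63)
(-148 - 4924)*(X(-66, 59) + 2253) = (-148 - 4924)*(-63 + 2253) = -5072*2190 = -11107680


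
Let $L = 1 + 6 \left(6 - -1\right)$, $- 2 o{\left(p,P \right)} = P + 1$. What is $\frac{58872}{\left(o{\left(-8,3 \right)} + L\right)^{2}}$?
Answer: $\frac{58872}{1681} \approx 35.022$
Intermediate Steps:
$o{\left(p,P \right)} = - \frac{1}{2} - \frac{P}{2}$ ($o{\left(p,P \right)} = - \frac{P + 1}{2} = - \frac{1 + P}{2} = - \frac{1}{2} - \frac{P}{2}$)
$L = 43$ ($L = 1 + 6 \left(6 + 1\right) = 1 + 6 \cdot 7 = 1 + 42 = 43$)
$\frac{58872}{\left(o{\left(-8,3 \right)} + L\right)^{2}} = \frac{58872}{\left(\left(- \frac{1}{2} - \frac{3}{2}\right) + 43\right)^{2}} = \frac{58872}{\left(-2 + 43\right)^{2}} = \frac{58872}{41^{2}} = \frac{58872}{1681}$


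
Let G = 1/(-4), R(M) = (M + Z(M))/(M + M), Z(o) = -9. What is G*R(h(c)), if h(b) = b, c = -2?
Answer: -11/16 ≈ -0.68750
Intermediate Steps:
R(M) = (-9 + M)/(2*M) (R(M) = (M - 9)/(M + M) = (-9 + M)/((2*M)) = (-9 + M)*(1/(2*M)) = (-9 + M)/(2*M))
G = -¼ ≈ -0.25000
G*R(h(c)) = -(-9 - 2)/(8*(-2)) = -(-1)*(-11)/(8*2) = -¼*11/4 = -11/16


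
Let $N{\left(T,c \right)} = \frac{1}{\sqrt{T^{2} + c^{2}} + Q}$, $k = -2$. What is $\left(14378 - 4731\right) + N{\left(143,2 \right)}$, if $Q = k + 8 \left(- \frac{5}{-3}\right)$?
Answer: $\frac{1764638785}{182921} + \frac{9 \sqrt{20453}}{182921} \approx 9647.0$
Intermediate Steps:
$Q = \frac{34}{3}$ ($Q = -2 + 8 \left(- \frac{5}{-3}\right) = -2 + 8 \left(\left(-5\right) \left(- \frac{1}{3}\right)\right) = -2 + 8 \cdot \frac{5}{3} = -2 + \frac{40}{3} = \frac{34}{3} \approx 11.333$)
$N{\left(T,c \right)} = \frac{1}{\frac{34}{3} + \sqrt{T^{2} + c^{2}}}$ ($N{\left(T,c \right)} = \frac{1}{\sqrt{T^{2} + c^{2}} + \frac{34}{3}} = \frac{1}{\frac{34}{3} + \sqrt{T^{2} + c^{2}}}$)
$\left(14378 - 4731\right) + N{\left(143,2 \right)} = \left(14378 - 4731\right) + \frac{3}{34 + 3 \sqrt{143^{2} + 2^{2}}} = 9647 + \frac{3}{34 + 3 \sqrt{20449 + 4}} = 9647 + \frac{3}{34 + 3 \sqrt{20453}}$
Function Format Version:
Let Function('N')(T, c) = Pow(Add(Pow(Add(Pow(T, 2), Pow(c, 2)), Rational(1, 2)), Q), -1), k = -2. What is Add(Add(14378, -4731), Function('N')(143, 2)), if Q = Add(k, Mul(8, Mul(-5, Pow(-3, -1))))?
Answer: Add(Rational(1764638785, 182921), Mul(Rational(9, 182921), Pow(20453, Rational(1, 2)))) ≈ 9647.0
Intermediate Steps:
Q = Rational(34, 3) (Q = Add(-2, Mul(8, Mul(-5, Pow(-3, -1)))) = Add(-2, Mul(8, Mul(-5, Rational(-1, 3)))) = Add(-2, Mul(8, Rational(5, 3))) = Add(-2, Rational(40, 3)) = Rational(34, 3) ≈ 11.333)
Function('N')(T, c) = Pow(Add(Rational(34, 3), Pow(Add(Pow(T, 2), Pow(c, 2)), Rational(1, 2))), -1) (Function('N')(T, c) = Pow(Add(Pow(Add(Pow(T, 2), Pow(c, 2)), Rational(1, 2)), Rational(34, 3)), -1) = Pow(Add(Rational(34, 3), Pow(Add(Pow(T, 2), Pow(c, 2)), Rational(1, 2))), -1))
Add(Add(14378, -4731), Function('N')(143, 2)) = Add(Add(14378, -4731), Mul(3, Pow(Add(34, Mul(3, Pow(Add(Pow(143, 2), Pow(2, 2)), Rational(1, 2)))), -1))) = Add(9647, Mul(3, Pow(Add(34, Mul(3, Pow(Add(20449, 4), Rational(1, 2)))), -1))) = Add(9647, Mul(3, Pow(Add(34, Mul(3, Pow(20453, Rational(1, 2)))), -1)))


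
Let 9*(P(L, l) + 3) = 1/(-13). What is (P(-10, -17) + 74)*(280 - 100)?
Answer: 166120/13 ≈ 12778.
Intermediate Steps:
P(L, l) = -352/117 (P(L, l) = -3 + (⅑)/(-13) = -3 + (⅑)*(-1/13) = -3 - 1/117 = -352/117)
(P(-10, -17) + 74)*(280 - 100) = (-352/117 + 74)*(280 - 100) = (8306/117)*180 = 166120/13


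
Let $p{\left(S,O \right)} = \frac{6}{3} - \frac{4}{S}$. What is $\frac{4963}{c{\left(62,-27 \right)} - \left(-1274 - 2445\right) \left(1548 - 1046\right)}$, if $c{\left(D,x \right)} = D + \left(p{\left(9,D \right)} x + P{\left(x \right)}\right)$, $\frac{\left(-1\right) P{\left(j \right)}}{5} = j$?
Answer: $\frac{4963}{1867093} \approx 0.0026581$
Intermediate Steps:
$p{\left(S,O \right)} = 2 - \frac{4}{S}$ ($p{\left(S,O \right)} = 6 \cdot \frac{1}{3} - \frac{4}{S} = 2 - \frac{4}{S}$)
$P{\left(j \right)} = - 5 j$
$c{\left(D,x \right)} = D - \frac{31 x}{9}$ ($c{\left(D,x \right)} = D - \left(5 x - \left(2 - \frac{4}{9}\right) x\right) = D + \left(\frac{14 x}{9} - 5 x\right) = D - \frac{31 x}{9}$)
$\frac{4963}{c{\left(62,-27 \right)} - \left(-1274 - 2445\right) \left(1548 - 1046\right)} = \frac{4963}{\left(62 - -93\right) - \left(-1274 - 2445\right) \left(1548 - 1046\right)} = \frac{4963}{\left(62 + 93\right) - \left(-3719\right) 502} = \frac{4963}{155 - -1866938} = \frac{4963}{155 + 1866938} = \frac{4963}{1867093}$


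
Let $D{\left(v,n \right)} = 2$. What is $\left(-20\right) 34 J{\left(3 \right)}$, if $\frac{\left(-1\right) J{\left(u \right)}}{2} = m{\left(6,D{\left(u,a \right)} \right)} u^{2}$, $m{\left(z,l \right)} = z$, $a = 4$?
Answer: $73440$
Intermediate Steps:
$J{\left(u \right)} = - 12 u^{2}$ ($J{\left(u \right)} = - 2 \cdot 6 u^{2} = - 12 u^{2}$)
$\left(-20\right) 34 J{\left(3 \right)} = \left(-20\right) 34 \left(- 12 \cdot 3^{2}\right) = - 680 \left(\left(-12\right) 9\right) = \left(-680\right) \left(-108\right) = 73440$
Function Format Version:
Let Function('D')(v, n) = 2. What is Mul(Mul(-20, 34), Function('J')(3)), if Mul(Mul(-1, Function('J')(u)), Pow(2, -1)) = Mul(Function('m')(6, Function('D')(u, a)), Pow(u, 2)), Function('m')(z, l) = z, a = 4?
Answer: 73440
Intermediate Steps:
Function('J')(u) = Mul(-12, Pow(u, 2)) (Function('J')(u) = Mul(-2, Mul(6, Pow(u, 2))) = Mul(-12, Pow(u, 2)))
Mul(Mul(-20, 34), Function('J')(3)) = Mul(Mul(-20, 34), Mul(-12, Pow(3, 2))) = Mul(-680, Mul(-12, 9)) = Mul(-680, -108) = 73440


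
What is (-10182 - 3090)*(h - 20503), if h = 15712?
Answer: 63586152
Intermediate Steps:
(-10182 - 3090)*(h - 20503) = (-10182 - 3090)*(15712 - 20503) = -13272*(-4791) = 63586152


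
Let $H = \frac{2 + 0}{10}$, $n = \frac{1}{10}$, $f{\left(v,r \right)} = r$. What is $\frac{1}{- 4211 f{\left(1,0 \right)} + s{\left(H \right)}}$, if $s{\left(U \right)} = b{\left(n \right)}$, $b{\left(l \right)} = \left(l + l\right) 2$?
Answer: $\frac{5}{2} \approx 2.5$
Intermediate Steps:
$n = \frac{1}{10} \approx 0.1$
$b{\left(l \right)} = 4 l$ ($b{\left(l \right)} = 2 l 2 = 4 l$)
$H = \frac{1}{5}$ ($H = \frac{1}{10} \cdot 2 = \frac{1}{5} \approx 0.2$)
$s{\left(U \right)} = \frac{2}{5}$ ($s{\left(U \right)} = 4 \cdot \frac{1}{10} = \frac{2}{5}$)
$\frac{1}{- 4211 f{\left(1,0 \right)} + s{\left(H \right)}} = \frac{1}{\left(-4211\right) 0 + \frac{2}{5}} = \frac{1}{0 + \frac{2}{5}} = \frac{1}{\frac{2}{5}} = \frac{5}{2}$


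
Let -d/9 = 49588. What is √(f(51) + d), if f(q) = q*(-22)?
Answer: I*√447414 ≈ 668.89*I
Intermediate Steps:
d = -446292 (d = -9*49588 = -446292)
f(q) = -22*q
√(f(51) + d) = √(-22*51 - 446292) = √(-1122 - 446292) = √(-447414) = I*√447414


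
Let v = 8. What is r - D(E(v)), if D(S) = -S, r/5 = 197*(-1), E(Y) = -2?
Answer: -987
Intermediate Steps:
r = -985 (r = 5*(197*(-1)) = 5*(-197) = -985)
r - D(E(v)) = -985 - (-1)*(-2) = -985 - 1*2 = -985 - 2 = -987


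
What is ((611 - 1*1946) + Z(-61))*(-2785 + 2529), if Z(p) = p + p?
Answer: 372992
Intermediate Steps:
Z(p) = 2*p
((611 - 1*1946) + Z(-61))*(-2785 + 2529) = ((611 - 1*1946) + 2*(-61))*(-2785 + 2529) = ((611 - 1946) - 122)*(-256) = (-1335 - 122)*(-256) = -1457*(-256) = 372992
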